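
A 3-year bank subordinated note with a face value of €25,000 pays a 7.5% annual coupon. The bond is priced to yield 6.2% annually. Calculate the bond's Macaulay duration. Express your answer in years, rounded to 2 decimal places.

2.80 years

Periodic yield y = 0.062. Discount each cash flow and weight by its year:
  t   CF        PV=CF/(1+0.062)^t    t·PV
  1     1,875.00     1,765.5367     1,765.5367
  2     1,875.00     1,662.4640     3,324.9279
  3    26,875.00    22,437.5236    67,312.5708
  Σ                 25,865.5243    72,403.0354
Price P = Σ PV = 25,865.5243.
Macaulay duration = Σ(t·PV) / P = 72,403.0354 / 25,865.5243 = 2.79921 years.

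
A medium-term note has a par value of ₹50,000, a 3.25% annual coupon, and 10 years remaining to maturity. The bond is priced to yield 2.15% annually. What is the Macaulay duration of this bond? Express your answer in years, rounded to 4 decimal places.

Periodic yield y = 0.0215. Discount each cash flow and weight by its year:
  t   CF        PV=CF/(1+0.0215)^t    t·PV
  1     1,625.00     1,590.7978     1,590.7978
  2     1,625.00     1,557.3156     3,114.6311
  3     1,625.00     1,524.5380     4,573.6140
  4     1,625.00     1,492.4503     5,969.8013
  5     1,625.00     1,461.0380     7,305.1900
  6     1,625.00     1,430.2868     8,581.7210
  7     1,625.00     1,400.1829     9,801.2803
  8     1,625.00     1,370.7126    10,965.7006
  9     1,625.00     1,341.8625    12,076.7628
  10   51,625.00    41,732.6877   417,326.8766
  Σ                 54,901.8722   481,306.3755
Price P = Σ PV = 54,901.8722.
Macaulay duration = Σ(t·PV) / P = 481,306.3755 / 54,901.8722 = 8.76667 years.

8.7667 years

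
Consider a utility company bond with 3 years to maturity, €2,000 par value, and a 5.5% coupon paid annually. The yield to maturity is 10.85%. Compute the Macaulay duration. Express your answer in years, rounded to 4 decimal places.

Periodic yield y = 0.1085. Discount each cash flow and weight by its year:
  t   CF        PV=CF/(1+0.1085)^t    t·PV
  1       110.00        99.2332        99.2332
  2       110.00        89.5203       179.0405
  3     2,110.00     1,549.0854     4,647.2562
  Σ                  1,737.8389     4,925.5299
Price P = Σ PV = 1,737.8389.
Macaulay duration = Σ(t·PV) / P = 4,925.5299 / 1,737.8389 = 2.83428 years.

2.8343 years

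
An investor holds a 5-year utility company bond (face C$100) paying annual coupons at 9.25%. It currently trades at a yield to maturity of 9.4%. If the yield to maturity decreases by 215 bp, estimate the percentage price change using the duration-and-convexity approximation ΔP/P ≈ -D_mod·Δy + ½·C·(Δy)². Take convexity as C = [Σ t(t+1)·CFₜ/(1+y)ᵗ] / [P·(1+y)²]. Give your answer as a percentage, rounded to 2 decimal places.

With y = 0.094:
  t   CF        PV=CF/(1+0.094)^t    t·PV        t(t+1)·PV
  1         9.25         8.4552         8.4552          16.9104
  2         9.25         7.7287        15.4574          46.3723
  3         9.25         7.0646        21.1939          84.7756
  4         9.25         6.4576        25.8305         129.1524
  5       109.25        69.7164       348.5819       2,091.4914
  Σ                     99.4226       419.5189       2,368.7021
P = 99.4226; D_Mac = 4.21955 yrs; D_mod = 3.85700 yrs; C = 19.90632.
Duration effect: -3.85700 × (-0.0215) = +0.082925
Convexity effect: 0.5 × 19.90632 × (-0.0215)² = +0.0046008
ΔP/P ≈ +0.082925 + 0.0046008 = +0.087526 = +8.7526%.

+8.75%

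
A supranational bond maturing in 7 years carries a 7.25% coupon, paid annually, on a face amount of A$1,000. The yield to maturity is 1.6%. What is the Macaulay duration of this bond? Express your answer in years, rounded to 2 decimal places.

5.94 years

Periodic yield y = 0.016. Discount each cash flow and weight by its year:
  t   CF        PV=CF/(1+0.016)^t    t·PV
  1        72.50        71.3583        71.3583
  2        72.50        70.2345       140.4690
  3        72.50        69.1285       207.3854
  4        72.50        68.0398       272.1593
  5        72.50        66.9683       334.8416
  6        72.50        65.9137       395.4823
  7     1,072.50       959.7129     6,717.9905
  Σ                  1,371.3560     8,139.6864
Price P = Σ PV = 1,371.3560.
Macaulay duration = Σ(t·PV) / P = 8,139.6864 / 1,371.3560 = 5.93550 years.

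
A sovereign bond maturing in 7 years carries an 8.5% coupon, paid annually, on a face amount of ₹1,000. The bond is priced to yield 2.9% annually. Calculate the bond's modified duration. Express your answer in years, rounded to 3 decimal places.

5.611 years

Periodic yield y = 0.029. First find Macaulay duration:
  t   CF        PV=CF/(1+0.029)^t    t·PV
  1        85.00        82.6045        82.6045
  2        85.00        80.2765       160.5529
  3        85.00        78.0140       234.0421
  4        85.00        75.8154       303.2616
  5        85.00        73.6787       368.3936
  6        85.00        71.6023       429.6135
  7     1,085.00       888.2232     6,217.5624
  Σ                  1,350.2145     7,796.0306
P = 1,350.2145; Macaulay duration = 7,796.0306 / 1,350.2145 = 5.77392 years.
Modified duration = D_Mac / (1 + y) = 5.77392 / 1.029 = 5.61120 years.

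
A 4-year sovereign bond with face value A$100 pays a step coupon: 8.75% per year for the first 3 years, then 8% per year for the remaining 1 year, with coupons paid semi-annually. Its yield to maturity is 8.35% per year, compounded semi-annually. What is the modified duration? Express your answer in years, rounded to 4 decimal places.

Periodic yield y = 0.04175. First find Macaulay duration:
  t   CF        PV=CF/(1+0.04175)^t    t·PV
  1        4.375         4.1997         4.1997
  2        4.375         4.0314         8.0627
  3        4.375         3.8698        11.6094
  4        4.375         3.7147        14.8588
  5        4.375         3.5658        17.8291
  6        4.375         3.4229        20.5375
  7        4.000         3.0041        21.0288
  8      104.000        74.9765       599.8121
  Σ                    100.7849       697.9381
P = 100.7849; Macaulay duration = 697.9381 / 100.7849 = 6.92503 half-year periods = 3.46251 years.
Modified duration = D_Mac / (1 + y) = 3.46251 / 1.04175 = 3.32375 years.

3.3237 years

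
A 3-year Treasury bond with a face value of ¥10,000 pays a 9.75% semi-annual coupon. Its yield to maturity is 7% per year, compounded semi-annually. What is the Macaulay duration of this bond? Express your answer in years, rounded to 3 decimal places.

2.685 years

Periodic yield y = 0.035. Discount each cash flow and weight by its period:
  t   CF        PV=CF/(1+0.035)^t    t·PV
  1       487.50       471.0145       471.0145
  2       487.50       455.0865       910.1729
  3       487.50       439.6971     1,319.0912
  4       487.50       424.8281     1,699.3123
  5       487.50       410.4619     2,052.3096
  6    10,487.50     8,531.5880    51,189.5280
  Σ                 10,732.6760    57,641.4286
Price P = Σ PV = 10,732.6760.
Macaulay duration = Σ(t·PV) / P = 57,641.4286 / 10,732.6760 = 5.37065 half-year periods.
In years: 5.37065 / 2 = 2.68532 years.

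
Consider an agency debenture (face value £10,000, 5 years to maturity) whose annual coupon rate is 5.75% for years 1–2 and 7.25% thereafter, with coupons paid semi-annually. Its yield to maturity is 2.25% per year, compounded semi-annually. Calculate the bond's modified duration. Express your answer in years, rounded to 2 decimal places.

4.39 years

Periodic yield y = 0.01125. First find Macaulay duration:
  t   CF        PV=CF/(1+0.01125)^t    t·PV
  1       287.50       284.3016       284.3016
  2       287.50       281.1388       562.2776
  3       287.50       278.0112       834.0335
  4       287.50       274.9183     1,099.6734
  5       362.50       342.7799     1,713.8995
  6       362.50       338.9665     2,033.7991
  7       362.50       335.1956     2,346.3690
  8       362.50       331.4666     2,651.7326
  9       362.50       327.7791     2,950.0115
  10   10,362.50     9,265.7205    92,657.2054
  Σ                 12,060.2781   107,133.3030
P = 12,060.2781; Macaulay duration = 107,133.3030 / 12,060.2781 = 8.88315 half-year periods = 4.44158 years.
Modified duration = D_Mac / (1 + y) = 4.44158 / 1.01125 = 4.39216 years.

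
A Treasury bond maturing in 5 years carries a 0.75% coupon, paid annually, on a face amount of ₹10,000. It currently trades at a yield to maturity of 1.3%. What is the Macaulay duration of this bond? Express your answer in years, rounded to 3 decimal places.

4.925 years

Periodic yield y = 0.013. Discount each cash flow and weight by its year:
  t   CF        PV=CF/(1+0.013)^t    t·PV
  1        75.00        74.0375        74.0375
  2        75.00        73.0874       146.1748
  3        75.00        72.1494       216.4483
  4        75.00        71.2235       284.8941
  5    10,075.00     9,444.9101    47,224.5504
  Σ                  9,735.4079    47,946.1051
Price P = Σ PV = 9,735.4079.
Macaulay duration = Σ(t·PV) / P = 47,946.1051 / 9,735.4079 = 4.92492 years.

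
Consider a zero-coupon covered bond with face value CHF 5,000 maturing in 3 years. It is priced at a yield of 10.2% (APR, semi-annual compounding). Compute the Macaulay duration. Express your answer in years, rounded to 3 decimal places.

3.000 years

A zero-coupon bond has a single cash flow at maturity, so its Macaulay duration equals its maturity: 3 years.
(Equivalently: 6 semi-annual periods ÷ 2 = 3 years.)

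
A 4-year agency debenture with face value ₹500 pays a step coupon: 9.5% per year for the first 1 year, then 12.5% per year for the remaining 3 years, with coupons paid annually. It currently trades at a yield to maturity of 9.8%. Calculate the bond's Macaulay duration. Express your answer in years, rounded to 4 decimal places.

Periodic yield y = 0.098. Discount each cash flow and weight by its year:
  t   CF        PV=CF/(1+0.098)^t    t·PV
  1        47.50        43.2605        43.2605
  2        62.50        51.8412       103.6825
  3        62.50        47.2142       141.6427
  4       562.50       387.0020     1,548.0078
  Σ                    529.3179     1,836.5935
Price P = Σ PV = 529.3179.
Macaulay duration = Σ(t·PV) / P = 1,836.5935 / 529.3179 = 3.46974 years.

3.4697 years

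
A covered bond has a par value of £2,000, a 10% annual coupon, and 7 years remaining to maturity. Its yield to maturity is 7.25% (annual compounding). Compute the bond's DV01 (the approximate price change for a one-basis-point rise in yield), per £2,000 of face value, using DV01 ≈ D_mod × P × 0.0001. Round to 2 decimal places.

£1.17

Periodic yield y = 0.0725.
  t   CF        PV=CF/(1+0.0725)^t    t·PV
  1       200.00       186.4802       186.4802
  2       200.00       173.8743       347.7486
  3       200.00       162.1206       486.3617
  4       200.00       151.1614       604.6454
  5       200.00       140.9430       704.7150
  6       200.00       131.4154       788.4923
  7     2,200.00     1,347.8500     9,434.9503
  Σ                  2,293.8448    12,553.3934
P = 2,293.8448; D_Mac = 5.47264 yrs; D_mod = 5.10270 yrs.
DV01 ≈ 5.10270 × 2,293.8448 × 0.0001 = 1.170480.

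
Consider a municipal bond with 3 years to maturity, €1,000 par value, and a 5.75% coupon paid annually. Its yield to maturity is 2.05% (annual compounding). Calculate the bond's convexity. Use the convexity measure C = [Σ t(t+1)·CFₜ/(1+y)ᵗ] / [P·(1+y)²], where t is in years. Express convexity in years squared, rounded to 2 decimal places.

With y = 0.0205:
  t   CF        PV=CF/(1+0.0205)^t    t·PV        t(t+1)·PV
  1        57.50        56.3449        56.3449         112.6899
  2        57.50        55.2131       110.4261         331.2784
  3     1,057.50       995.0419     2,985.1256      11,940.5023
  Σ                  1,106.5998     3,151.8966      12,384.4705
P = 1,106.5998.
Convexity = Σ t(t+1)·PV / [P·(1+y)²] = 12,384.4705 / (1,106.5998 × 1.041420) = 10.74635.

10.75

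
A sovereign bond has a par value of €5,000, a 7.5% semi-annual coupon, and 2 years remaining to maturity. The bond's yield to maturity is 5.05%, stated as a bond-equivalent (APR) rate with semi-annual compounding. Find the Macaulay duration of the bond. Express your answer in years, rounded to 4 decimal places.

Periodic yield y = 0.02525. Discount each cash flow and weight by its period:
  t   CF        PV=CF/(1+0.02525)^t    t·PV
  1       187.50       182.8822       182.8822
  2       187.50       178.3782       356.7563
  3       187.50       173.9851       521.9552
  4     5,187.50     4,695.0368    18,780.1471
  Σ                  5,230.2822    19,841.7408
Price P = Σ PV = 5,230.2822.
Macaulay duration = Σ(t·PV) / P = 19,841.7408 / 5,230.2822 = 3.79363 half-year periods.
In years: 3.79363 / 2 = 1.89681 years.

1.8968 years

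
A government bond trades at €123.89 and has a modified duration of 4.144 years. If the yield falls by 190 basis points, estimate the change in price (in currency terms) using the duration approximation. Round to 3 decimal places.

+€9.755

Duration approximation: ΔP/P ≈ -D_mod · Δy = -4.144 × (-0.019) = +0.078736.
ΔP ≈ 123.89 × (+0.078736) = +9.75460304.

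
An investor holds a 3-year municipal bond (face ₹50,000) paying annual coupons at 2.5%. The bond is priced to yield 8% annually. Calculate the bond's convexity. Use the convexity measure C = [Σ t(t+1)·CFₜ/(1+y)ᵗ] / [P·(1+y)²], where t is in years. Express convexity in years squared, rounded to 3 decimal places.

9.928

With y = 0.08:
  t   CF        PV=CF/(1+0.08)^t    t·PV        t(t+1)·PV
  1     1,250.00     1,157.4074     1,157.4074       2,314.8148
  2     1,250.00     1,071.6735     2,143.3471       6,430.0412
  3    51,250.00    40,683.9024   122,051.7071     488,206.8282
  Σ                 42,912.9833   125,352.4615     496,951.6842
P = 42,912.9833.
Convexity = Σ t(t+1)·PV / [P·(1+y)²] = 496,951.6842 / (42,912.9833 × 1.166400) = 9.92837.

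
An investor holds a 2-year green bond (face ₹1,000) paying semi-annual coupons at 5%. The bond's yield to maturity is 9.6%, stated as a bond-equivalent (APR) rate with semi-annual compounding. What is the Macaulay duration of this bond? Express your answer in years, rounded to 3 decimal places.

Periodic yield y = 0.048. Discount each cash flow and weight by its period:
  t   CF        PV=CF/(1+0.048)^t    t·PV
  1        25.00        23.8550        23.8550
  2        25.00        22.7624        45.5247
  3        25.00        21.7198        65.1595
  4     1,025.00       849.7257     3,398.9027
  Σ                    918.0628     3,533.4418
Price P = Σ PV = 918.0628.
Macaulay duration = Σ(t·PV) / P = 3,533.4418 / 918.0628 = 3.84880 half-year periods.
In years: 3.84880 / 2 = 1.92440 years.

1.924 years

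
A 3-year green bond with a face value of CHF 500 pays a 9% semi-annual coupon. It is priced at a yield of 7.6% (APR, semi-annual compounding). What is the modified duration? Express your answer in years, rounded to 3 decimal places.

2.602 years

Periodic yield y = 0.038. First find Macaulay duration:
  t   CF        PV=CF/(1+0.038)^t    t·PV
  1        22.50        21.6763        21.6763
  2        22.50        20.8828        41.7655
  3        22.50        20.1183        60.3548
  4        22.50        19.3818        77.5270
  5        22.50        18.6722        93.3611
  6       522.50       417.7363     2,506.4176
  Σ                    518.4675     2,801.1022
P = 518.4675; Macaulay duration = 2,801.1022 / 518.4675 = 5.40266 half-year periods = 2.70133 years.
Modified duration = D_Mac / (1 + y) = 2.70133 / 1.038 = 2.60244 years.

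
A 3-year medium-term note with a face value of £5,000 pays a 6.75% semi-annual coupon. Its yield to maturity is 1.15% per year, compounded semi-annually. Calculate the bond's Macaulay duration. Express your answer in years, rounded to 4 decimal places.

Periodic yield y = 0.00575. Discount each cash flow and weight by its period:
  t   CF        PV=CF/(1+0.00575)^t    t·PV
  1       168.75       167.7852       167.7852
  2       168.75       166.8260       333.6520
  3       168.75       165.8722       497.6167
  4       168.75       164.9239       659.6956
  5       168.75       163.9810       819.9051
  6     5,168.75     4,993.9625    29,963.7752
  Σ                  5,823.3509    32,442.4298
Price P = Σ PV = 5,823.3509.
Macaulay duration = Σ(t·PV) / P = 32,442.4298 / 5,823.3509 = 5.57109 half-year periods.
In years: 5.57109 / 2 = 2.78555 years.

2.7855 years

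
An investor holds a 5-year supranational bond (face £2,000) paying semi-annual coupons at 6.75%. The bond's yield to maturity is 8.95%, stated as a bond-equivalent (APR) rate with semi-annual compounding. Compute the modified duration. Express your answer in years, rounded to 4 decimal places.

Periodic yield y = 0.04475. First find Macaulay duration:
  t   CF        PV=CF/(1+0.04475)^t    t·PV
  1        67.50        64.6088        64.6088
  2        67.50        61.8414       123.6827
  3        67.50        59.1925       177.5775
  4        67.50        56.6571       226.6284
  5        67.50        54.2303       271.1514
  6        67.50        51.9074       311.4446
  7        67.50        49.6841       347.7884
  8        67.50        47.5559       380.4475
  9        67.50        45.5190       409.6707
  10    2,067.50     1,334.5097    13,345.0965
  Σ                  1,825.7060    15,658.0964
P = 1,825.7060; Macaulay duration = 15,658.0964 / 1,825.7060 = 8.57646 half-year periods = 4.28823 years.
Modified duration = D_Mac / (1 + y) = 4.28823 / 1.04475 = 4.10455 years.

4.1046 years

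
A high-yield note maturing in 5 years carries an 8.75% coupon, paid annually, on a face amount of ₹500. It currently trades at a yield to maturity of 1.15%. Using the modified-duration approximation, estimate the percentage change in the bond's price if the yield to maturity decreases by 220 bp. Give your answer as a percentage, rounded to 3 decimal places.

Periodic yield y = 0.0115. Modified duration first:
  t   CF        PV=CF/(1+0.0115)^t    t·PV
  1        43.75        43.2526        43.2526
  2        43.75        42.7608        85.5217
  3        43.75        42.2747       126.8241
  4        43.75        41.7941       167.1762
  5       543.75       513.5347     2,567.6737
  Σ                    683.6169     2,990.4483
P = 683.6169; D_Mac = 4.37445 yrs; D_mod = 4.37445/(1+0.0115) = 4.32472 yrs.
ΔP/P ≈ -D_mod · Δy = -4.32472 × (-0.022) = +0.095144 = +9.5144%.

+9.514%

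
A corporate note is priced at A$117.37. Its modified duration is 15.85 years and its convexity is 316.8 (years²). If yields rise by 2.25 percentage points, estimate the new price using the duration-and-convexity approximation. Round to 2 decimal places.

A$84.92

Duration effect: -D_mod·Δy = -15.85 × (+0.0225) = -0.356625
Convexity effect: ½·C·(Δy)² = 0.5 × 316.8 × (0.0225)² = +0.0801900
ΔP/P ≈ -0.356625 + 0.0801900 = -0.276435
New price ≈ 117.37 × (1 - 0.276435) = 84.92482405.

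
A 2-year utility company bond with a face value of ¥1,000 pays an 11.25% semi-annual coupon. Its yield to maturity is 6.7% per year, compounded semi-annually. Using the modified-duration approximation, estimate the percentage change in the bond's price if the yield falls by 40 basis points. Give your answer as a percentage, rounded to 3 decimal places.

+0.717%

Periodic yield y = 0.0335. Modified duration first:
  t   CF        PV=CF/(1+0.0335)^t    t·PV
  1        56.25        54.4267        54.4267
  2        56.25        52.6625       105.3250
  3        56.25        50.9555       152.8665
  4     1,056.25       925.8162     3,703.2650
  Σ                  1,083.8610     4,015.8832
P = 1,083.8610; D_Mac = 3.70516 half-year periods = 1.85258 yrs; D_mod = 1.85258/(1+0.0335) = 1.79253 yrs.
ΔP/P ≈ -D_mod · Δy = -1.79253 × (-0.004) = +0.007170 = +0.7170%.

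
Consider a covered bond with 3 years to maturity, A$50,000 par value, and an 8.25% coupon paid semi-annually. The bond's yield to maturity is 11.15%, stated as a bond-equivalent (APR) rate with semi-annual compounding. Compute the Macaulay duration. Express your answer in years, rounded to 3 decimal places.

2.706 years

Periodic yield y = 0.05575. Discount each cash flow and weight by its period:
  t   CF        PV=CF/(1+0.05575)^t    t·PV
  1     2,062.50     1,953.5875     1,953.5875
  2     2,062.50     1,850.4262     3,700.8525
  3     2,062.50     1,752.7125     5,258.1375
  4     2,062.50     1,660.1587     6,640.6347
  5     2,062.50     1,572.4922     7,862.4611
  6    52,062.50    37,597.4576   225,584.7456
  Σ                 46,386.8347   251,000.4189
Price P = Σ PV = 46,386.8347.
Macaulay duration = Σ(t·PV) / P = 251,000.4189 / 46,386.8347 = 5.41103 half-year periods.
In years: 5.41103 / 2 = 2.70551 years.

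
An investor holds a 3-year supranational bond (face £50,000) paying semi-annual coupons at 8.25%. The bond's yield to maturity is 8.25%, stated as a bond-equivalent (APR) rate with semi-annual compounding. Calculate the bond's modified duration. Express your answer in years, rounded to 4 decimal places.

Periodic yield y = 0.04125. First find Macaulay duration:
  t   CF        PV=CF/(1+0.04125)^t    t·PV
  1     2,062.50     1,980.7923     1,980.7923
  2     2,062.50     1,902.3216     3,804.6431
  3     2,062.50     1,826.9595     5,480.8784
  4     2,062.50     1,754.5829     7,018.3317
  5     2,062.50     1,685.0736     8,425.3682
  6    52,062.50    40,850.2701   245,101.6205
  Σ                 50,000.0000   271,811.6343
P = 50,000.0000; Macaulay duration = 271,811.6343 / 50,000.0000 = 5.43623 half-year periods = 2.71812 years.
Modified duration = D_Mac / (1 + y) = 2.71812 / 1.04125 = 2.61044 years.

2.6104 years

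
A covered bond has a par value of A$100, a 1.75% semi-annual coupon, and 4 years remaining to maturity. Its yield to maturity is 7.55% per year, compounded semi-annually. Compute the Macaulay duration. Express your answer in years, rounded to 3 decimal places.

3.863 years

Periodic yield y = 0.03775. Discount each cash flow and weight by its period:
  t   CF        PV=CF/(1+0.03775)^t    t·PV
  1        0.875         0.8432         0.8432
  2        0.875         0.8125         1.6250
  3        0.875         0.7829         2.3488
  4        0.875         0.7545         3.0178
  5        0.875         0.7270         3.6351
  6        0.875         0.7006         4.2034
  7        0.875         0.6751         4.7256
  8      100.875        74.9966       599.9729
  Σ                     80.2924       620.3718
Price P = Σ PV = 80.2924.
Macaulay duration = Σ(t·PV) / P = 620.3718 / 80.2924 = 7.72641 half-year periods.
In years: 7.72641 / 2 = 3.86321 years.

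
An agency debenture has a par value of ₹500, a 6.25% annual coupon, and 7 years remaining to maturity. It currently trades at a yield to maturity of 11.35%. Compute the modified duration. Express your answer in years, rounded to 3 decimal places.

Periodic yield y = 0.1135. First find Macaulay duration:
  t   CF        PV=CF/(1+0.1135)^t    t·PV
  1        31.25        28.0647        28.0647
  2        31.25        25.2040        50.4080
  3        31.25        22.6349        67.9048
  4        31.25        20.3277        81.3110
  5        31.25        18.2557        91.2786
  6        31.25        16.3949        98.3694
  7       531.25       250.3038     1,752.1264
  Σ                    381.1857     2,169.4628
P = 381.1857; Macaulay duration = 2,169.4628 / 381.1857 = 5.69135 years.
Modified duration = D_Mac / (1 + y) = 5.69135 / 1.1135 = 5.11123 years.

5.111 years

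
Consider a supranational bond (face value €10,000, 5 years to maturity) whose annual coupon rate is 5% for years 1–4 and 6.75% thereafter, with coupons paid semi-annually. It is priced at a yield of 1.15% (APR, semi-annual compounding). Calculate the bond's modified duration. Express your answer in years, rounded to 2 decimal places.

4.51 years

Periodic yield y = 0.00575. First find Macaulay duration:
  t   CF        PV=CF/(1+0.00575)^t    t·PV
  1       250.00       248.5707       248.5707
  2       250.00       247.1496       494.2992
  3       250.00       245.7366       737.2099
  4       250.00       244.3317       977.3269
  5       250.00       242.9348     1,214.6742
  6       250.00       241.5460     1,449.2757
  7       250.00       240.1650     1,681.1550
  8       250.00       238.7919     1,910.3356
  9       337.50       320.5261     2,884.7349
  10   10,337.50     9,761.4674    97,614.6744
  Σ                 12,031.2200   109,212.2565
P = 12,031.2200; Macaulay duration = 109,212.2565 / 12,031.2200 = 9.07741 half-year periods = 4.53870 years.
Modified duration = D_Mac / (1 + y) = 4.53870 / 1.00575 = 4.51275 years.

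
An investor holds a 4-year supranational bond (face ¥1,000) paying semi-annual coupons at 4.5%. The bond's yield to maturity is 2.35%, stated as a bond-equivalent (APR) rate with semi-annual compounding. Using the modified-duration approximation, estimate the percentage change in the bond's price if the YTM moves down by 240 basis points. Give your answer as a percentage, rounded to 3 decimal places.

+8.821%

Periodic yield y = 0.01175. Modified duration first:
  t   CF        PV=CF/(1+0.01175)^t    t·PV
  1        22.50        22.2387        22.2387
  2        22.50        21.9804        43.9609
  3        22.50        21.7252        65.1755
  4        22.50        21.4728        85.8914
  5        22.50        21.2235       106.1174
  6        22.50        20.9770       125.8620
  7        22.50        20.7334       145.1336
  8     1,022.50       931.2743     7,450.1943
  Σ                  1,081.6253     8,044.5737
P = 1,081.6253; D_Mac = 7.43749 half-year periods = 3.71874 yrs; D_mod = 3.71874/(1+0.01175) = 3.67556 yrs.
ΔP/P ≈ -D_mod · Δy = -3.67556 × (-0.024) = +0.088213 = +8.8213%.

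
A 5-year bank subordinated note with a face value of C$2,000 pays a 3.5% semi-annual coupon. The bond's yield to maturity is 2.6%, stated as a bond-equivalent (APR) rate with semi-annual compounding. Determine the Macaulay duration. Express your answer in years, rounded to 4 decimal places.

Periodic yield y = 0.013. Discount each cash flow and weight by its period:
  t   CF        PV=CF/(1+0.013)^t    t·PV
  1        35.00        34.5508        34.5508
  2        35.00        34.1074        68.2149
  3        35.00        33.6697       101.0092
  4        35.00        33.2376       132.9506
  5        35.00        32.8111       164.0555
  6        35.00        32.3900       194.3402
  7        35.00        31.9744       223.8206
  8        35.00        31.5640       252.5123
  9        35.00        31.1590       280.4307
  10    2,035.00     1,788.4218    17,884.2182
  Σ                  2,083.8860    19,336.1029
Price P = Σ PV = 2,083.8860.
Macaulay duration = Σ(t·PV) / P = 19,336.1029 / 2,083.8860 = 9.27887 half-year periods.
In years: 9.27887 / 2 = 4.63943 years.

4.6394 years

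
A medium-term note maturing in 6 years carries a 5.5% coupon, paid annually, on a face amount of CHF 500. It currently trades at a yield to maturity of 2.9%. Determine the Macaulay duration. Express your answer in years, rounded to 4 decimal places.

5.3234 years

Periodic yield y = 0.029. Discount each cash flow and weight by its year:
  t   CF        PV=CF/(1+0.029)^t    t·PV
  1        27.50        26.7250        26.7250
  2        27.50        25.9718        51.9436
  3        27.50        25.2398        75.7195
  4        27.50        24.5285        98.1140
  5        27.50        23.8372       119.1862
  6       527.50       444.3551     2,666.1309
  Σ                    570.6575     3,037.8192
Price P = Σ PV = 570.6575.
Macaulay duration = Σ(t·PV) / P = 3,037.8192 / 570.6575 = 5.32337 years.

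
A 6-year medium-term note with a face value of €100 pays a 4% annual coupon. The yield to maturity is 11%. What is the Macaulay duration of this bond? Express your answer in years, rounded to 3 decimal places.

5.326 years

Periodic yield y = 0.11. Discount each cash flow and weight by its year:
  t   CF        PV=CF/(1+0.11)^t    t·PV
  1         4.00         3.6036         3.6036
  2         4.00         3.2465         6.4930
  3         4.00         2.9248         8.7743
  4         4.00         2.6349        10.5397
  5         4.00         2.3738        11.8690
  6       104.00        55.6026       333.6159
  Σ                     70.3862       374.8955
Price P = Σ PV = 70.3862.
Macaulay duration = Σ(t·PV) / P = 374.8955 / 70.3862 = 5.32626 years.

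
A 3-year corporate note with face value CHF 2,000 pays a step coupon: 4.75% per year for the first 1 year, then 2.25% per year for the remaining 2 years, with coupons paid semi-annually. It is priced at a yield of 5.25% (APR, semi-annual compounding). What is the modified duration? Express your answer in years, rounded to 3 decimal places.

2.785 years

Periodic yield y = 0.02625. First find Macaulay duration:
  t   CF        PV=CF/(1+0.02625)^t    t·PV
  1        47.50        46.2850        46.2850
  2        47.50        45.1011        90.2022
  3        22.50        20.8172        62.4517
  4        22.50        20.2848        81.1390
  5        22.50        19.7659        98.8295
  6     2,022.50     1,731.2888    10,387.7326
  Σ                  1,883.5428    10,766.6401
P = 1,883.5428; Macaulay duration = 10,766.6401 / 1,883.5428 = 5.71616 half-year periods = 2.85808 years.
Modified duration = D_Mac / (1 + y) = 2.85808 / 1.02625 = 2.78498 years.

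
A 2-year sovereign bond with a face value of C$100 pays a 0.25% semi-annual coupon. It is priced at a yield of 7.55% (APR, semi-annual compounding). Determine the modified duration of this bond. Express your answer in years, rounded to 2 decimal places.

Periodic yield y = 0.03775. First find Macaulay duration:
  t   CF        PV=CF/(1+0.03775)^t    t·PV
  1        0.125         0.1205         0.1205
  2        0.125         0.1161         0.2321
  3        0.125         0.1118         0.3355
  4      100.125        86.3320       345.3278
  Σ                     86.6803       346.0160
P = 86.6803; Macaulay duration = 346.0160 / 86.6803 = 3.99186 half-year periods = 1.99593 years.
Modified duration = D_Mac / (1 + y) = 1.99593 / 1.03775 = 1.92333 years.

1.92 years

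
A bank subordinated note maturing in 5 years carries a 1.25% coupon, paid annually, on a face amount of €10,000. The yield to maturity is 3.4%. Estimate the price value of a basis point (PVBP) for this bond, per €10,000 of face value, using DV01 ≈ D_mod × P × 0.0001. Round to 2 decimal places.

€4.25

Periodic yield y = 0.034.
  t   CF        PV=CF/(1+0.034)^t    t·PV
  1       125.00       120.8897       120.8897
  2       125.00       116.9147       233.8293
  3       125.00       113.0703       339.2108
  4       125.00       109.3523       437.4091
  5    10,125.00     8,566.2814    42,831.4071
  Σ                  9,026.5084    43,962.7461
P = 9,026.5084; D_Mac = 4.87040 yrs; D_mod = 4.71026 yrs.
DV01 ≈ 4.71026 × 9,026.5084 × 0.0001 = 4.251716.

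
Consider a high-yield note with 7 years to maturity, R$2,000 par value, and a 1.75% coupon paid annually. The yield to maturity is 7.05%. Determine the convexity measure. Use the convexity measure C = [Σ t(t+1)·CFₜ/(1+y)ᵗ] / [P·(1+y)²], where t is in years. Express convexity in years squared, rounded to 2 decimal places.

With y = 0.0705:
  t   CF        PV=CF/(1+0.0705)^t    t·PV        t(t+1)·PV
  1        35.00        32.6950        32.6950          65.3900
  2        35.00        30.5418        61.0836         183.2508
  3        35.00        28.5304        85.5912         342.3649
  4        35.00        26.6515       106.6059         533.0296
  5        35.00        24.8963       124.4815         746.8888
  6        35.00        23.2567       139.5402         976.7812
  7     2,035.00     1,263.1581     8,842.1067      70,736.8537
  Σ                  1,429.7298     9,392.1041      73,584.5592
P = 1,429.7298.
Convexity = Σ t(t+1)·PV / [P·(1+y)²] = 73,584.5592 / (1,429.7298 × 1.145970) = 44.91169.

44.91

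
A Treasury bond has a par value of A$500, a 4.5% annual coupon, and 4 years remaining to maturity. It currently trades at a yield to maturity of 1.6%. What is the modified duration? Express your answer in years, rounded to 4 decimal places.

3.7041 years

Periodic yield y = 0.016. First find Macaulay duration:
  t   CF        PV=CF/(1+0.016)^t    t·PV
  1        22.50        22.1457        22.1457
  2        22.50        21.7969        43.5938
  3        22.50        21.4537        64.3610
  4       522.50       490.3560     1,961.4239
  Σ                    555.7522     2,091.5243
P = 555.7522; Macaulay duration = 2,091.5243 / 555.7522 = 3.76341 years.
Modified duration = D_Mac / (1 + y) = 3.76341 / 1.016 = 3.70415 years.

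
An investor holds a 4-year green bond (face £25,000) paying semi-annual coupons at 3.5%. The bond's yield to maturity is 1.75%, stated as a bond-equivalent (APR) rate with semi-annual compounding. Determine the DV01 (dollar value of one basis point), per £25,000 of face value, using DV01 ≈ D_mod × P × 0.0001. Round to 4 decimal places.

Periodic yield y = 0.00875.
  t   CF        PV=CF/(1+0.00875)^t    t·PV
  1       437.50       433.7051       433.7051
  2       437.50       429.9431       859.8862
  3       437.50       426.2137     1,278.6411
  4       437.50       422.5167     1,690.0668
  5       437.50       418.8517     2,094.2587
  6       437.50       415.2186     2,491.3114
  7       437.50       411.6169     2,881.3185
  8    25,437.50    23,724.9904   189,799.9229
  Σ                 26,683.0562   201,529.1106
P = 26,683.0562; D_Mac = 7.55270 half-year periods = 3.77635 yrs; D_mod = 3.74359 yrs.
DV01 ≈ 3.74359 × 26,683.0562 × 0.0001 = 9.989051.

£9.9891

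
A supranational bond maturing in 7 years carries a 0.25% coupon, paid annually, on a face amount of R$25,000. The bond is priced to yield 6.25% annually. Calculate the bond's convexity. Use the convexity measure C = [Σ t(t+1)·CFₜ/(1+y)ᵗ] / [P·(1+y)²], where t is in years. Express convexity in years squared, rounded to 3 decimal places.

48.979

With y = 0.0625:
  t   CF        PV=CF/(1+0.0625)^t    t·PV        t(t+1)·PV
  1        62.50        58.8235        58.8235         117.6471
  2        62.50        55.3633       110.7266         332.1799
  3        62.50        52.1067       156.3200         625.2799
  4        62.50        49.0416       196.1662         980.8312
  5        62.50        46.1568       230.7838       1,384.7028
  6        62.50        43.4417       260.6499       1,824.5496
  7    25,062.50    16,395.3925   114,767.7477     918,141.9819
  Σ                 16,700.3260   115,781.2179     923,407.1724
P = 16,700.3260.
Convexity = Σ t(t+1)·PV / [P·(1+y)²] = 923,407.1724 / (16,700.3260 × 1.128906) = 48.97906.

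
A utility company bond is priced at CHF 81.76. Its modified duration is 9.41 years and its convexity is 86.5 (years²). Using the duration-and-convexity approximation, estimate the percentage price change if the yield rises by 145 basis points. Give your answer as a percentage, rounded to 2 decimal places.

-12.74%

Duration effect: -D_mod·Δy = -9.41 × (+0.0145) = -0.136445
Convexity effect: ½·C·(Δy)² = 0.5 × 86.5 × (0.0145)² = +0.0090933125
ΔP/P ≈ -0.136445 + 0.0090933125 = -0.1273516875
= -12.73516875%.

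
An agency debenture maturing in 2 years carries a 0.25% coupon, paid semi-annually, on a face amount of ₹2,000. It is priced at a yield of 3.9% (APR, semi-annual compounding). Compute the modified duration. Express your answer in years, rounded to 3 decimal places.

1.958 years

Periodic yield y = 0.0195. First find Macaulay duration:
  t   CF        PV=CF/(1+0.0195)^t    t·PV
  1         2.50         2.4522         2.4522
  2         2.50         2.4053         4.8106
  3         2.50         2.3593         7.0778
  4     2,002.50     1,853.6324     7,414.5295
  Σ                  1,860.8491     7,428.8700
P = 1,860.8491; Macaulay duration = 7,428.8700 / 1,860.8491 = 3.99219 half-year periods = 1.99610 years.
Modified duration = D_Mac / (1 + y) = 1.99610 / 1.0195 = 1.95792 years.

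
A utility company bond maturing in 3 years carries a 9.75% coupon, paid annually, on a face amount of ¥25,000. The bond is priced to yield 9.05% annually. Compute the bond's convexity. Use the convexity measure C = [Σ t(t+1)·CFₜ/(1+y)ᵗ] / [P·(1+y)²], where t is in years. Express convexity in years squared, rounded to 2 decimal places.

With y = 0.0905:
  t   CF        PV=CF/(1+0.0905)^t    t·PV        t(t+1)·PV
  1     2,437.50     2,235.2132     2,235.2132       4,470.4264
  2     2,437.50     2,049.7141     4,099.4282      12,298.2845
  3    27,437.50    21,157.6548    63,472.9645     253,891.8580
  Σ                 25,442.5821    69,807.6059     270,660.5689
P = 25,442.5821.
Convexity = Σ t(t+1)·PV / [P·(1+y)²] = 270,660.5689 / (25,442.5821 × 1.189190) = 8.94566.

8.95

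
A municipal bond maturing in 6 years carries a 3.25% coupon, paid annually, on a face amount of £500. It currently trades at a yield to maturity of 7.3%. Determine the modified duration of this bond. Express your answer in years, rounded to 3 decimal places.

5.113 years

Periodic yield y = 0.073. First find Macaulay duration:
  t   CF        PV=CF/(1+0.073)^t    t·PV
  1        16.25        15.1445        15.1445
  2        16.25        14.1141        28.2282
  3        16.25        13.1539        39.4617
  4        16.25        12.2590        49.0359
  5        16.25        11.4250        57.1248
  6       516.25       338.2686     2,029.6118
  Σ                    404.3651     2,218.6069
P = 404.3651; Macaulay duration = 2,218.6069 / 404.3651 = 5.48664 years.
Modified duration = D_Mac / (1 + y) = 5.48664 / 1.073 = 5.11337 years.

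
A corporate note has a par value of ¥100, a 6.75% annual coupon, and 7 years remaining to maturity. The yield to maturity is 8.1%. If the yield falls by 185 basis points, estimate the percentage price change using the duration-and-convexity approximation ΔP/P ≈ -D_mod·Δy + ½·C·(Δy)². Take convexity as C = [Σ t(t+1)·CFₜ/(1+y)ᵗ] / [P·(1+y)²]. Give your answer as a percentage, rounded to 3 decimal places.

+10.475%

With y = 0.081:
  t   CF        PV=CF/(1+0.081)^t    t·PV        t(t+1)·PV
  1         6.75         6.2442         6.2442          12.4884
  2         6.75         5.7763        11.5527          34.6580
  3         6.75         5.3435        16.0305          64.1221
  4         6.75         4.9431        19.7725          98.8624
  5         6.75         4.5727        22.8636         137.1818
  6         6.75         4.2301        25.3805         177.6638
  7       106.75        61.8854       433.1976       3,465.5810
  Σ                     92.9954       535.0417       3,990.5575
P = 92.9954; D_Mac = 5.75342 yrs; D_mod = 5.32232 yrs; C = 36.72154.
Duration effect: -5.32232 × (-0.0185) = +0.098463
Convexity effect: 0.5 × 36.72154 × (-0.0185)² = +0.0062840
ΔP/P ≈ +0.098463 + 0.0062840 = +0.104747 = +10.4747%.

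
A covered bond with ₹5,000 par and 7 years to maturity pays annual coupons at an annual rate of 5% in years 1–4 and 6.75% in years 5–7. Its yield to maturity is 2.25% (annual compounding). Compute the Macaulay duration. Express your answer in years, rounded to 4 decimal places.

Periodic yield y = 0.0225. Discount each cash flow and weight by its year:
  t   CF        PV=CF/(1+0.0225)^t    t·PV
  1       250.00       244.4988       244.4988
  2       250.00       239.1186       478.2372
  3       250.00       233.8568       701.5705
  4       250.00       228.7108       914.8433
  5       337.50       301.9654     1,509.8270
  6       337.50       295.3207     1,771.9242
  7     5,337.50     4,567.6695    31,973.6864
  Σ                  6,111.1406    37,594.5874
Price P = Σ PV = 6,111.1406.
Macaulay duration = Σ(t·PV) / P = 37,594.5874 / 6,111.1406 = 6.15181 years.

6.1518 years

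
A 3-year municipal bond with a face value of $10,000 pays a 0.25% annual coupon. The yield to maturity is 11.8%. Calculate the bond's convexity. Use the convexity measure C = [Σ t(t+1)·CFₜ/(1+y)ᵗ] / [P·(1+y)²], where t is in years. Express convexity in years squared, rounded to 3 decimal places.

With y = 0.118:
  t   CF        PV=CF/(1+0.118)^t    t·PV        t(t+1)·PV
  1        25.00        22.3614        22.3614          44.7227
  2        25.00        20.0012        40.0024         120.0073
  3    10,025.00     7,173.9603    21,521.8810      86,087.5239
  Σ                  7,216.3229    21,584.2448      86,252.2539
P = 7,216.3229.
Convexity = Σ t(t+1)·PV / [P·(1+y)²] = 86,252.2539 / (7,216.3229 × 1.249924) = 9.56249.

9.562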